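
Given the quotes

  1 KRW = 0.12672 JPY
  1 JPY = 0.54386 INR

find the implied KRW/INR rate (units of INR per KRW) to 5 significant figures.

KRW/INR = 0.068918

1 KRW × 0.12672 = 0.12672 JPY
0.12672 JPY × 0.54386 = 0.0689179 INR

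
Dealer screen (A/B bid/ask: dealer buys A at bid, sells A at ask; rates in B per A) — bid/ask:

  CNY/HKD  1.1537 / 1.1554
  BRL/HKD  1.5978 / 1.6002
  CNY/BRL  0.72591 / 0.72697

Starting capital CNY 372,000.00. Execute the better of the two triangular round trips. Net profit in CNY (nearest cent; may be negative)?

Best loop CNY → BRL → HKD → CNY:
CNY 372,000.00 × 0.72591 (sell CNY at bid) = BRL 270,038.52
BRL 270,038.52 × 1.5978 (sell BRL at bid) = HKD 431,467.55
HKD 431,467.55 ÷ 1.1554 (buy CNY at ask) = CNY 373,435.65

Net profit: CNY 1,435.65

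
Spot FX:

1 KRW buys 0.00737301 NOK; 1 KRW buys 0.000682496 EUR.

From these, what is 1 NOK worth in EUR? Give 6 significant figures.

1 NOK ÷ 0.00737301 = 135.63 KRW
135.63 KRW × 0.000682496 = 0.0925668 EUR

NOK/EUR = 0.0925668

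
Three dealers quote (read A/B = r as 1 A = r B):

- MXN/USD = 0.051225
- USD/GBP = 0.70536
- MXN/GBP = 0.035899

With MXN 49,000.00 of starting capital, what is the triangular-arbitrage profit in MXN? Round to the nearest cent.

Profit: MXN 318.12

Profitable loop is MXN → USD → GBP → MXN:
MXN 49,000.00 × 0.051225 = USD 2,510.03
USD 2,510.03 × 0.70536 = GBP 1,770.47
GBP 1,770.47 ÷ 0.035899 = MXN 49,318.12
Profit = MXN 49,318.12 − MXN 49,000.00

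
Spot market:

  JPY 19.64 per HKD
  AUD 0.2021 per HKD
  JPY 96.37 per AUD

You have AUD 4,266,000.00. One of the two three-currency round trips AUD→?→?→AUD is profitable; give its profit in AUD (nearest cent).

Profitable loop is AUD → HKD → JPY → AUD:
AUD 4,266,000.00 ÷ 0.2021 = HKD 21,108,362.20
HKD 21,108,362.20 × 19.64 = JPY 414,568,234
JPY 414,568,234 ÷ 96.37 = AUD 4,301,839.09
Profit = AUD 4,301,839.09 − AUD 4,266,000.00

Profit: AUD 35,839.09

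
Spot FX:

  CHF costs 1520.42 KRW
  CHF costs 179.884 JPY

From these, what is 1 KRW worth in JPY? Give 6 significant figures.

KRW/JPY = 0.118312

1 KRW ÷ 1520.42 = 0.000657713 CHF
0.000657713 CHF × 179.884 = 0.118312 JPY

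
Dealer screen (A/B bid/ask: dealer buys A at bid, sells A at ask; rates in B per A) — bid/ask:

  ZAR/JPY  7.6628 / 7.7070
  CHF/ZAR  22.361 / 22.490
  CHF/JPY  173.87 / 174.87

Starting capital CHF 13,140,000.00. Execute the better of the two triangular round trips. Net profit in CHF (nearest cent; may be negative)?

Net profit: CHF 40,904.24

Best loop CHF → JPY → ZAR → CHF:
CHF 13,140,000.00 × 173.87 (sell CHF at bid) = JPY 2,284,651,800
JPY 2,284,651,800 ÷ 7.7070 (buy ZAR at ask) = ZAR 296,438,536.40
ZAR 296,438,536.40 ÷ 22.490 (buy CHF at ask) = CHF 13,180,904.24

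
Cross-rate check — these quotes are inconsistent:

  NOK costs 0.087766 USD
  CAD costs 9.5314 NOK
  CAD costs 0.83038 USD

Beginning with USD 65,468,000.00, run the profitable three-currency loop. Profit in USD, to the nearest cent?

Profitable loop is USD → CAD → NOK → USD:
USD 65,468,000.00 ÷ 0.83038 = CAD 78,841,012.55
CAD 78,841,012.55 × 9.5314 = NOK 751,465,227.00
NOK 751,465,227.00 × 0.087766 = USD 65,953,097.11
Profit = USD 65,953,097.11 − USD 65,468,000.00

Profit: USD 485,097.11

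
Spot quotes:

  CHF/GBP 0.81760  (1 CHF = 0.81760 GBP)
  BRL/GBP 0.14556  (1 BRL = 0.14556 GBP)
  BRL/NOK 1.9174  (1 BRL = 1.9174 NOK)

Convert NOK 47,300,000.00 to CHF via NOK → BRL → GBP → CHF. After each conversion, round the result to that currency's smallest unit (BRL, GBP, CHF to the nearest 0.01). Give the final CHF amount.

NOK 47,300,000.00 ÷ 1.9174 = BRL 24,668,822.36
BRL 24,668,822.36 × 0.14556 = GBP 3,590,793.78
GBP 3,590,793.78 ÷ 0.81760 = CHF 4,391,871.06

CHF 4,391,871.06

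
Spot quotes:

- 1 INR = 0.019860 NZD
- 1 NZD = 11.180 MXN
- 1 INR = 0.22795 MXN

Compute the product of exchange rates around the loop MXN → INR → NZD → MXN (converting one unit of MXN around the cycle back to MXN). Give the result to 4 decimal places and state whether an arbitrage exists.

0.9741 (arbitrage exists)

Around MXN → INR → NZD → MXN: 1 ÷ 0.22795 × 0.019860 × 11.180 = 0.974050
Product < 1; profitable direction is MXN → NZD → INR → MXN.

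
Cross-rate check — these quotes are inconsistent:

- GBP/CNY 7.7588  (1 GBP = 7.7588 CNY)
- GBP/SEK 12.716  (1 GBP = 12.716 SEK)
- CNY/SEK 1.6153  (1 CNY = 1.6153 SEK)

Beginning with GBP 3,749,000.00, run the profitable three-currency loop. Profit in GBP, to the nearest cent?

Profit: GBP 54,804.69

Profitable loop is GBP → SEK → CNY → GBP:
GBP 3,749,000.00 × 12.716 = SEK 47,672,284.00
SEK 47,672,284.00 ÷ 1.6153 = CNY 29,512,959.82
CNY 29,512,959.82 ÷ 7.7588 = GBP 3,803,804.69
Profit = GBP 3,803,804.69 − GBP 3,749,000.00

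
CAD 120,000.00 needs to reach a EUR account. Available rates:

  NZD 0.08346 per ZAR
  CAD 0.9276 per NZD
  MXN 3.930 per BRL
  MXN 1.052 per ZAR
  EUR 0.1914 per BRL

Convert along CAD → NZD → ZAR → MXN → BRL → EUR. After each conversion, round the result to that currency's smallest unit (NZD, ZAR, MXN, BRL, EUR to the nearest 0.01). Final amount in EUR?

EUR 79,415.86

CAD 120,000.00 ÷ 0.9276 = NZD 129,366.11
NZD 129,366.11 ÷ 0.08346 = ZAR 1,550,037.26
ZAR 1,550,037.26 × 1.052 = MXN 1,630,639.20
MXN 1,630,639.20 ÷ 3.930 = BRL 414,920.92
BRL 414,920.92 × 0.1914 = EUR 79,415.86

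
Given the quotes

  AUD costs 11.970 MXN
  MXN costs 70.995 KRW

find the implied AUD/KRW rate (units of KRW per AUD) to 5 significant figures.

1 AUD × 11.970 = 11.97 MXN
11.97 MXN × 70.995 = 849.81 KRW

AUD/KRW = 849.81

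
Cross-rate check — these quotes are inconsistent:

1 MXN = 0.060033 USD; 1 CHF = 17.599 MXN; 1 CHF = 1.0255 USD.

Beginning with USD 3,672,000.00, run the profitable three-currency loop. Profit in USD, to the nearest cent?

Profit: USD 111,075.82

Profitable loop is USD → CHF → MXN → USD:
USD 3,672,000.00 ÷ 1.0255 = CHF 3,580,692.35
CHF 3,580,692.35 × 17.599 = MXN 63,016,604.58
MXN 63,016,604.58 × 0.060033 = USD 3,783,075.82
Profit = USD 3,783,075.82 − USD 3,672,000.00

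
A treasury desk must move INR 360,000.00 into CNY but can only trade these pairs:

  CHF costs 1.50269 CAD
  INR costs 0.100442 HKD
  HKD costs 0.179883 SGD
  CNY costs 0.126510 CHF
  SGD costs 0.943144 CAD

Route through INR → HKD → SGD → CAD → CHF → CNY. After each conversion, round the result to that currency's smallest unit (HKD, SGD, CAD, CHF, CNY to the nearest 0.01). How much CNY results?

INR 360,000.00 × 0.100442 = HKD 36,159.12
HKD 36,159.12 × 0.179883 = SGD 6,504.41
SGD 6,504.41 × 0.943144 = CAD 6,134.60
CAD 6,134.60 ÷ 1.50269 = CHF 4,082.41
CHF 4,082.41 ÷ 0.126510 = CNY 32,269.46

CNY 32,269.46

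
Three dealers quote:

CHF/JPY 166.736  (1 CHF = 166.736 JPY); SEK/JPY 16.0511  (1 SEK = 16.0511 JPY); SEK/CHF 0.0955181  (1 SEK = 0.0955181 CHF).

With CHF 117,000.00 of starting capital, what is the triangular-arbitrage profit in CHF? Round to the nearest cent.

Profitable loop is CHF → SEK → JPY → CHF:
CHF 117,000.00 ÷ 0.0955181 = SEK 1,224,898.74
SEK 1,224,898.74 × 16.0511 = JPY 19,660,972
JPY 19,660,972 ÷ 166.736 = CHF 117,916.78
Profit = CHF 117,916.78 − CHF 117,000.00

Profit: CHF 916.78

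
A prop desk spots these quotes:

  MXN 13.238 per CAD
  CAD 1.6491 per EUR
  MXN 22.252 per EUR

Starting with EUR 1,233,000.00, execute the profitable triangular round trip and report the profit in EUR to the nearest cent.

Profit: EUR 23,790.12

Profitable loop is EUR → MXN → CAD → EUR:
EUR 1,233,000.00 × 22.252 = MXN 27,436,716.00
MXN 27,436,716.00 ÷ 13.238 = CAD 2,072,572.59
CAD 2,072,572.59 ÷ 1.6491 = EUR 1,256,790.12
Profit = EUR 1,256,790.12 − EUR 1,233,000.00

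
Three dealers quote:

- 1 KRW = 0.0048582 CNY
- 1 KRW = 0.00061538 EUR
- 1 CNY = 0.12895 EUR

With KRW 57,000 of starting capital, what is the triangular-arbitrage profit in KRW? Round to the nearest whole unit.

Profit: KRW 1,027

Profitable loop is KRW → CNY → EUR → KRW:
KRW 57,000 × 0.0048582 = CNY 276.92
CNY 276.92 × 0.12895 = EUR 35.71
EUR 35.71 ÷ 0.00061538 = KRW 58,027
Profit = KRW 58,027 − KRW 57,000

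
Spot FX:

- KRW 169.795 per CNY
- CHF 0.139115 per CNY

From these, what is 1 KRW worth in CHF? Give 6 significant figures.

KRW/CHF = 0.000819312

1 KRW ÷ 169.795 = 0.00588945 CNY
0.00588945 CNY × 0.139115 = 0.000819312 CHF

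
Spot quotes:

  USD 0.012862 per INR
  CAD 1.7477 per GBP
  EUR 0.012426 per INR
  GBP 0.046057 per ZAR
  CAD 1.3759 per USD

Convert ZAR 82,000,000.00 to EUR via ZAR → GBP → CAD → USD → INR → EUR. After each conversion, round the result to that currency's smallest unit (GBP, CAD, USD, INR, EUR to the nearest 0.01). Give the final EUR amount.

EUR 4,634,601.08

ZAR 82,000,000.00 × 0.046057 = GBP 3,776,674.00
GBP 3,776,674.00 × 1.7477 = CAD 6,600,493.15
CAD 6,600,493.15 ÷ 1.3759 = USD 4,797,218.66
USD 4,797,218.66 ÷ 0.012862 = INR 372,976,104.80
INR 372,976,104.80 × 0.012426 = EUR 4,634,601.08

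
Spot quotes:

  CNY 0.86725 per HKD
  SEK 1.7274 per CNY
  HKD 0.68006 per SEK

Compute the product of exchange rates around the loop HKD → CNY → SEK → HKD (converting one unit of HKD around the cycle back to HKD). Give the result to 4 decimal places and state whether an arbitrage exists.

Around HKD → CNY → SEK → HKD: 1 × 0.86725 × 1.7274 × 0.68006 = 1.018789
Product > 1; profitable direction is HKD → CNY → SEK → HKD.

1.0188 (arbitrage exists)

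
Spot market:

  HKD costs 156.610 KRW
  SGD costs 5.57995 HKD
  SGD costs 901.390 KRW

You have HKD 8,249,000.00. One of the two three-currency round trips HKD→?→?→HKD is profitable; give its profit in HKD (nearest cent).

Profit: HKD 259,720.20

Profitable loop is HKD → SGD → KRW → HKD:
HKD 8,249,000.00 ÷ 5.57995 = SGD 1,478,328.66
SGD 1,478,328.66 × 901.390 = KRW 1,332,550,670
KRW 1,332,550,670 ÷ 156.610 = HKD 8,508,720.20
Profit = HKD 8,508,720.20 − HKD 8,249,000.00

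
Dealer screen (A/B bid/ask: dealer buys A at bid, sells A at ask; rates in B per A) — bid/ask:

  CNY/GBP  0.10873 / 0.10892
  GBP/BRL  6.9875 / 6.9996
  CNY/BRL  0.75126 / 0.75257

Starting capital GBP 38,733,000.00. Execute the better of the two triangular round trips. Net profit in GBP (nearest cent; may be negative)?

Net profit: GBP 369,582.67

Best loop GBP → BRL → CNY → GBP:
GBP 38,733,000.00 × 6.9875 (sell GBP at bid) = BRL 270,646,837.50
BRL 270,646,837.50 ÷ 0.75257 (buy CNY at ask) = CNY 359,630,117.46
CNY 359,630,117.46 × 0.10873 (sell CNY at bid) = GBP 39,102,582.67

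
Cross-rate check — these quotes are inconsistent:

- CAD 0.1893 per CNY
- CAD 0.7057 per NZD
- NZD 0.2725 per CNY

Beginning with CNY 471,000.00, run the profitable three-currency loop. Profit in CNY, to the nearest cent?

Profit: CNY 7,472.43

Profitable loop is CNY → NZD → CAD → CNY:
CNY 471,000.00 × 0.2725 = NZD 128,347.50
NZD 128,347.50 × 0.7057 = CAD 90,574.83
CAD 90,574.83 ÷ 0.1893 = CNY 478,472.43
Profit = CNY 478,472.43 − CNY 471,000.00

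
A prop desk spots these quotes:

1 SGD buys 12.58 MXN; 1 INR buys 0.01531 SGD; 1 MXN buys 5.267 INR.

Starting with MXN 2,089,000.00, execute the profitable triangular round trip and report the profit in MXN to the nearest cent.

Profit: MXN 30,129.95

Profitable loop is MXN → INR → SGD → MXN:
MXN 2,089,000.00 × 5.267 = INR 11,002,763.00
INR 11,002,763.00 × 0.01531 = SGD 168,452.30
SGD 168,452.30 × 12.58 = MXN 2,119,129.95
Profit = MXN 2,119,129.95 − MXN 2,089,000.00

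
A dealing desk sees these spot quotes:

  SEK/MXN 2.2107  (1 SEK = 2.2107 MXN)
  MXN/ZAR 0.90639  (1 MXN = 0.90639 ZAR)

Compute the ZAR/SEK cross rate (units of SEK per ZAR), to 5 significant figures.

ZAR/SEK = 0.49906

1 ZAR ÷ 0.90639 = 1.10328 MXN
1.10328 MXN ÷ 2.2107 = 0.499063 SEK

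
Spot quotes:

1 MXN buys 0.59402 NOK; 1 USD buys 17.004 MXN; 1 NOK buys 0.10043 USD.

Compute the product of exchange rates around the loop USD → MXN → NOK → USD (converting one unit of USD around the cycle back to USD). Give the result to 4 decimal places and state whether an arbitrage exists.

1.0144 (arbitrage exists)

Around USD → MXN → NOK → USD: 1 × 17.004 × 0.59402 × 0.10043 = 1.014415
Product > 1; profitable direction is USD → MXN → NOK → USD.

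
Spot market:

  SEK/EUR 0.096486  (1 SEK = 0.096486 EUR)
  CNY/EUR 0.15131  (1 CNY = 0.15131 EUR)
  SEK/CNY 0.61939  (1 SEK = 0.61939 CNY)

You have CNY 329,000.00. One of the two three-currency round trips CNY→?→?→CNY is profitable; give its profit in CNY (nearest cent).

Profit: CNY 9,710.28

Profitable loop is CNY → SEK → EUR → CNY:
CNY 329,000.00 ÷ 0.61939 = SEK 531,167.76
SEK 531,167.76 × 0.096486 = EUR 51,250.25
EUR 51,250.25 ÷ 0.15131 = CNY 338,710.28
Profit = CNY 338,710.28 − CNY 329,000.00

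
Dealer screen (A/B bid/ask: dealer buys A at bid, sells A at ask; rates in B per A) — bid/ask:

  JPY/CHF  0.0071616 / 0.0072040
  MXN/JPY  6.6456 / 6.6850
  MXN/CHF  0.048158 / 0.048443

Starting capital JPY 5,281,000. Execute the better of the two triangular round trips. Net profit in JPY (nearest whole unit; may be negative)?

Best loop JPY → MXN → CHF → JPY:
JPY 5,281,000 ÷ 6.6850 (buy MXN at ask) = MXN 789,977.56
MXN 789,977.56 × 0.048158 (sell MXN at bid) = CHF 38,043.74
CHF 38,043.74 ÷ 0.0072040 (buy JPY at ask) = JPY 5,280,919

Net result: JPY -81 (no profitable arbitrage after spreads)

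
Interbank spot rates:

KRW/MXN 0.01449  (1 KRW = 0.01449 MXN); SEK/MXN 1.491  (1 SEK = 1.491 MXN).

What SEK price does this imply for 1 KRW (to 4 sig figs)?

1 KRW × 0.01449 = 0.01449 MXN
0.01449 MXN ÷ 1.491 = 0.00971831 SEK

KRW/SEK = 0.009718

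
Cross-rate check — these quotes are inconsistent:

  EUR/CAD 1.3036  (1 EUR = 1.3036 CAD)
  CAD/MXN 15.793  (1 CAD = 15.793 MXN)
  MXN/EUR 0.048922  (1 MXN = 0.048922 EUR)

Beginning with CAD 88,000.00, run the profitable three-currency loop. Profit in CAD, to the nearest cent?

Profit: CAD 633.08

Profitable loop is CAD → MXN → EUR → CAD:
CAD 88,000.00 × 15.793 = MXN 1,389,784.00
MXN 1,389,784.00 × 0.048922 = EUR 67,991.01
EUR 67,991.01 × 1.3036 = CAD 88,633.08
Profit = CAD 88,633.08 − CAD 88,000.00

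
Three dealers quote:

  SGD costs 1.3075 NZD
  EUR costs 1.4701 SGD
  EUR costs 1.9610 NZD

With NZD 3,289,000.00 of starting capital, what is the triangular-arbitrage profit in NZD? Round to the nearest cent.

Profit: NZD 66,466.38

Profitable loop is NZD → SGD → EUR → NZD:
NZD 3,289,000.00 ÷ 1.3075 = SGD 2,515,487.57
SGD 2,515,487.57 ÷ 1.4701 = EUR 1,711,099.63
EUR 1,711,099.63 × 1.9610 = NZD 3,355,466.38
Profit = NZD 3,355,466.38 − NZD 3,289,000.00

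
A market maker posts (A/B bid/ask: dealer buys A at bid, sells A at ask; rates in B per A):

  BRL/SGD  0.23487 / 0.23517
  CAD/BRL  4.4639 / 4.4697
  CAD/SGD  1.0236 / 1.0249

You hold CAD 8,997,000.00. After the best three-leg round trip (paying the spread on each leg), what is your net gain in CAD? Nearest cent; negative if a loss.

Net profit: CAD 206,610.53

Best loop CAD → BRL → SGD → CAD:
CAD 8,997,000.00 × 4.4639 (sell CAD at bid) = BRL 40,161,708.30
BRL 40,161,708.30 × 0.23487 (sell BRL at bid) = SGD 9,432,780.43
SGD 9,432,780.43 ÷ 1.0249 (buy CAD at ask) = CAD 9,203,610.53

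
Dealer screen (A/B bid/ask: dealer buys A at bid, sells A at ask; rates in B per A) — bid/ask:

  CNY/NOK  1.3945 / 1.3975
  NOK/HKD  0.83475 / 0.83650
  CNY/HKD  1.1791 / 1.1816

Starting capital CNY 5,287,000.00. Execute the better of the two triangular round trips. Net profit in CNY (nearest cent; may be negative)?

Net profit: CNY 45,639.04

Best loop CNY → HKD → NOK → CNY:
CNY 5,287,000.00 × 1.1791 (sell CNY at bid) = HKD 6,233,901.70
HKD 6,233,901.70 ÷ 0.83650 (buy NOK at ask) = NOK 7,452,363.06
NOK 7,452,363.06 ÷ 1.3975 (buy CNY at ask) = CNY 5,332,639.04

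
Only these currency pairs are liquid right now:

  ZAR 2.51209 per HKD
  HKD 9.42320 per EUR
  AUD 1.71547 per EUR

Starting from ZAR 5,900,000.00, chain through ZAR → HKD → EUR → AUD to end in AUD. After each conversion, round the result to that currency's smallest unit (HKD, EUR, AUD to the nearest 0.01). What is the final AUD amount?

ZAR 5,900,000.00 ÷ 2.51209 = HKD 2,348,641.97
HKD 2,348,641.97 ÷ 9.42320 = EUR 249,240.38
EUR 249,240.38 × 1.71547 = AUD 427,564.39

AUD 427,564.39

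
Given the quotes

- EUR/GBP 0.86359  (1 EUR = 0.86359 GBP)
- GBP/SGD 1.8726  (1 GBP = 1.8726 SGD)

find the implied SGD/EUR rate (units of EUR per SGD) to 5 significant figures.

SGD/EUR = 0.61837

1 SGD ÷ 1.8726 = 0.534017 GBP
0.534017 GBP ÷ 0.86359 = 0.618369 EUR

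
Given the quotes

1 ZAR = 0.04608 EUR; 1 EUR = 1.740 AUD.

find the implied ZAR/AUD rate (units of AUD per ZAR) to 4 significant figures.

ZAR/AUD = 0.08018

1 ZAR × 0.04608 = 0.04608 EUR
0.04608 EUR × 1.740 = 0.0801792 AUD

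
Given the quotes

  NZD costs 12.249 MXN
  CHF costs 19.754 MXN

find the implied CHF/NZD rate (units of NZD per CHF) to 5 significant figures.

CHF/NZD = 1.6127

1 CHF × 19.754 = 19.754 MXN
19.754 MXN ÷ 12.249 = 1.6127 NZD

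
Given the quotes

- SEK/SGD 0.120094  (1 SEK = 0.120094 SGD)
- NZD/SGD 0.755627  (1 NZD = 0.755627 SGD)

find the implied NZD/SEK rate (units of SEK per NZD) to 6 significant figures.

1 NZD × 0.755627 = 0.755627 SGD
0.755627 SGD ÷ 0.120094 = 6.29196 SEK

NZD/SEK = 6.29196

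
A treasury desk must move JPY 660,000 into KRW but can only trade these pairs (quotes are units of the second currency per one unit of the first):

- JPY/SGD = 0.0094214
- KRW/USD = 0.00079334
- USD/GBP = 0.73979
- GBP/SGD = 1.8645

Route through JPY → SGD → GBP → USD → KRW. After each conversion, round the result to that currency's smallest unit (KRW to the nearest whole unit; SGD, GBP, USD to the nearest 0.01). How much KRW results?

JPY 660,000 × 0.0094214 = SGD 6,218.12
SGD 6,218.12 ÷ 1.8645 = GBP 3,335.01
GBP 3,335.01 ÷ 0.73979 = USD 4,508.05
USD 4,508.05 ÷ 0.00079334 = KRW 5,682,368

KRW 5,682,368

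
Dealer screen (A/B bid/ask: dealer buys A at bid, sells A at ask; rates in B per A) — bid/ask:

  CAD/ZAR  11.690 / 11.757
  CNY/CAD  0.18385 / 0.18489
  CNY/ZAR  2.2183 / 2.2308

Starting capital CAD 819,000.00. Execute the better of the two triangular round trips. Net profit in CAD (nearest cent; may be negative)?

Best loop CAD → CNY → ZAR → CAD:
CAD 819,000.00 ÷ 0.18489 (buy CNY at ask) = CNY 4,429,660.88
CNY 4,429,660.88 × 2.2183 (sell CNY at bid) = ZAR 9,826,316.73
ZAR 9,826,316.73 ÷ 11.757 (buy CAD at ask) = CAD 835,784.36

Net profit: CAD 16,784.36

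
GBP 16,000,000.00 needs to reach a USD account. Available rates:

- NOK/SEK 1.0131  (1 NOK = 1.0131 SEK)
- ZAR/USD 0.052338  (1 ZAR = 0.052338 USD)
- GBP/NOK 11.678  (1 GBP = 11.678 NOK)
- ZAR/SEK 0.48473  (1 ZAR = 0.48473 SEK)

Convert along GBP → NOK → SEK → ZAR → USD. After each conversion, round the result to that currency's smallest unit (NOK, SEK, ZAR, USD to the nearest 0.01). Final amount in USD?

GBP 16,000,000.00 × 11.678 = NOK 186,848,000.00
NOK 186,848,000.00 × 1.0131 = SEK 189,295,708.80
SEK 189,295,708.80 ÷ 0.48473 = ZAR 390,517,832.20
ZAR 390,517,832.20 × 0.052338 = USD 20,438,922.30

USD 20,438,922.30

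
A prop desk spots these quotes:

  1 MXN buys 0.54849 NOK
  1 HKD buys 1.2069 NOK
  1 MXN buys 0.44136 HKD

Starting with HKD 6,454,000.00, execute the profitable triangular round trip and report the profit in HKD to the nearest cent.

Profitable loop is HKD → MXN → NOK → HKD:
HKD 6,454,000.00 ÷ 0.44136 = MXN 14,622,983.51
MXN 14,622,983.51 × 0.54849 = NOK 8,020,560.22
NOK 8,020,560.22 ÷ 1.2069 = HKD 6,645,588.05
Profit = HKD 6,645,588.05 − HKD 6,454,000.00

Profit: HKD 191,588.05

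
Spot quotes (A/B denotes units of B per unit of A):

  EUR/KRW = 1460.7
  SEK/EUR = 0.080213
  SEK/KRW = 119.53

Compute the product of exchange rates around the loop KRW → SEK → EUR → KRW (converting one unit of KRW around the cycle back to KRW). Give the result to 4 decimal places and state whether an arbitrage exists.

Around KRW → SEK → EUR → KRW: 1 ÷ 119.53 × 0.080213 × 1460.7 = 0.980232
Product < 1; profitable direction is KRW → EUR → SEK → KRW.

0.9802 (arbitrage exists)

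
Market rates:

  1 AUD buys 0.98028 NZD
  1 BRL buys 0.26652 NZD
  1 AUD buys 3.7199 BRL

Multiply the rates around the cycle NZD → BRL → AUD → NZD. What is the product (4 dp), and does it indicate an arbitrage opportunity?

0.9888 (arbitrage exists)

Around NZD → BRL → AUD → NZD: 1 ÷ 0.26652 ÷ 3.7199 × 0.98028 = 0.988756
Product < 1; profitable direction is NZD → AUD → BRL → NZD.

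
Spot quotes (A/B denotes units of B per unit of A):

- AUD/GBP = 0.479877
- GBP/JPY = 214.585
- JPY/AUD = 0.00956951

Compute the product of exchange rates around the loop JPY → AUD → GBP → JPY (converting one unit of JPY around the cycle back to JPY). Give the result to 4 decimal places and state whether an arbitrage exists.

Around JPY → AUD → GBP → JPY: 1 × 0.00956951 × 0.479877 × 214.585 = 0.985415
Product < 1; profitable direction is JPY → GBP → AUD → JPY.

0.9854 (arbitrage exists)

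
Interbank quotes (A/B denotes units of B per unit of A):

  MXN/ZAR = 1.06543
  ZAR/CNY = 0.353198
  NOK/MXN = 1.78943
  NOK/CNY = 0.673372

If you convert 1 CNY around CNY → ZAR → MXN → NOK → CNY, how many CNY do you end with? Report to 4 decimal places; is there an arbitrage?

1.0000 (no arbitrage)

Around CNY → ZAR → MXN → NOK → CNY: 1 ÷ 0.353198 ÷ 1.06543 ÷ 1.78943 × 0.673372 = 0.999994
Product ≈ 1 (deviation 0.001%, within rounding noise).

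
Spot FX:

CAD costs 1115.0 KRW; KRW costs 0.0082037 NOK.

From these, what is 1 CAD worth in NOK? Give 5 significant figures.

1 CAD × 1115.0 = 1115 KRW
1115 KRW × 0.0082037 = 9.14713 NOK

CAD/NOK = 9.1471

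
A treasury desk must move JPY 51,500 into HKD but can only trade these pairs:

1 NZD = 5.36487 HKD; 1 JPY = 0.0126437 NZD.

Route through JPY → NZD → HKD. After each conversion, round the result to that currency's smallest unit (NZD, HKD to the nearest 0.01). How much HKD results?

JPY 51,500 × 0.0126437 = NZD 651.15
NZD 651.15 × 5.36487 = HKD 3,493.34

HKD 3,493.34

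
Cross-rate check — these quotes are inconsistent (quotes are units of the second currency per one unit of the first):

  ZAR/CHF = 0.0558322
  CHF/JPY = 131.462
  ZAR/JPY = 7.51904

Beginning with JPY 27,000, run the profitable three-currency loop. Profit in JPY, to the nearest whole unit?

Profit: JPY 659

Profitable loop is JPY → CHF → ZAR → JPY:
JPY 27,000 ÷ 131.462 = CHF 205.38
CHF 205.38 ÷ 0.0558322 = ZAR 3,678.57
ZAR 3,678.57 × 7.51904 = JPY 27,659
Profit = JPY 27,659 − JPY 27,000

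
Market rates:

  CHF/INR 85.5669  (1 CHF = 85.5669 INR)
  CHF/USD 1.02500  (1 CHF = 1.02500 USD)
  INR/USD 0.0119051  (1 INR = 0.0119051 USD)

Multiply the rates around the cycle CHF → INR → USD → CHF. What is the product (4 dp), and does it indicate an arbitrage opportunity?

0.9938 (arbitrage exists)

Around CHF → INR → USD → CHF: 1 × 85.5669 × 0.0119051 ÷ 1.02500 = 0.993837
Product < 1; profitable direction is CHF → USD → INR → CHF.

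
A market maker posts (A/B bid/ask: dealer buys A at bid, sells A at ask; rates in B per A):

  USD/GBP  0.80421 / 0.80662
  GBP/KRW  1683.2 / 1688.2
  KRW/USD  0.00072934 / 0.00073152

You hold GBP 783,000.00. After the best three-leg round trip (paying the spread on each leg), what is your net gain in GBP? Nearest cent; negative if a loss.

Best loop GBP → USD → KRW → GBP:
GBP 783,000.00 ÷ 0.80662 (buy USD at ask) = USD 970,717.31
USD 970,717.31 ÷ 0.00073152 (buy KRW at ask) = KRW 1,326,986,705
KRW 1,326,986,705 ÷ 1688.2 (buy GBP at ask) = GBP 786,036.43

Net profit: GBP 3,036.43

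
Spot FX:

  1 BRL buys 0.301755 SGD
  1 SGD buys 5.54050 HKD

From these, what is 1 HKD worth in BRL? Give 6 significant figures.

HKD/BRL = 0.598131

1 HKD ÷ 5.54050 = 0.180489 SGD
0.180489 SGD ÷ 0.301755 = 0.598131 BRL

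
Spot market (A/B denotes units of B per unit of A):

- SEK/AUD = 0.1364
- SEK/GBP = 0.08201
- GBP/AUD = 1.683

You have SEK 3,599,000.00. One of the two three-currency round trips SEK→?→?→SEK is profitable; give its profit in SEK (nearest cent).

Profit: SEK 42,819.39

Profitable loop is SEK → GBP → AUD → SEK:
SEK 3,599,000.00 × 0.08201 = GBP 295,153.99
GBP 295,153.99 × 1.683 = AUD 496,744.17
AUD 496,744.17 ÷ 0.1364 = SEK 3,641,819.39
Profit = SEK 3,641,819.39 − SEK 3,599,000.00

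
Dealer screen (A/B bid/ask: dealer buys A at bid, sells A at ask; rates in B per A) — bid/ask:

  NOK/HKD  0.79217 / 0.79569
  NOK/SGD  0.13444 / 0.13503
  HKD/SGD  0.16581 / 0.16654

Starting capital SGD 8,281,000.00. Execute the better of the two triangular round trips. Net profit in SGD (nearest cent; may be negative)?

Best loop SGD → HKD → NOK → SGD:
SGD 8,281,000.00 ÷ 0.16654 (buy HKD at ask) = HKD 49,723,790.08
HKD 49,723,790.08 ÷ 0.79569 (buy NOK at ask) = NOK 62,491,410.07
NOK 62,491,410.07 × 0.13444 (sell NOK at bid) = SGD 8,401,345.17

Net profit: SGD 120,345.17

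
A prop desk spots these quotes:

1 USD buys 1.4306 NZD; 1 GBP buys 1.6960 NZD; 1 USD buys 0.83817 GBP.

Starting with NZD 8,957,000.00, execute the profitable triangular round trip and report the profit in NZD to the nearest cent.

Profitable loop is NZD → GBP → USD → NZD:
NZD 8,957,000.00 ÷ 1.6960 = GBP 5,281,250.00
GBP 5,281,250.00 ÷ 0.83817 = USD 6,300,929.41
USD 6,300,929.41 × 1.4306 = NZD 9,014,109.61
Profit = NZD 9,014,109.61 − NZD 8,957,000.00

Profit: NZD 57,109.61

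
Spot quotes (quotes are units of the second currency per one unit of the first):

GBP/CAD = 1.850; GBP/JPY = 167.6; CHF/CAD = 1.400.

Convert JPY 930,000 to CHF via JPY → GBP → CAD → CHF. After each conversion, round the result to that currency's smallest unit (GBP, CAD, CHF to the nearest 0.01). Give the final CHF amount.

JPY 930,000 ÷ 167.6 = GBP 5,548.93
GBP 5,548.93 × 1.850 = CAD 10,265.52
CAD 10,265.52 ÷ 1.400 = CHF 7,332.51

CHF 7,332.51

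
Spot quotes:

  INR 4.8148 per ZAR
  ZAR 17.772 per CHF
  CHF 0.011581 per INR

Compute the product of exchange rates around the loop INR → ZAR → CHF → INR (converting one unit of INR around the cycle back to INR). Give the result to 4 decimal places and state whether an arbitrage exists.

1.0091 (arbitrage exists)

Around INR → ZAR → CHF → INR: 1 ÷ 4.8148 ÷ 17.772 ÷ 0.011581 = 1.009112
Product > 1; profitable direction is INR → ZAR → CHF → INR.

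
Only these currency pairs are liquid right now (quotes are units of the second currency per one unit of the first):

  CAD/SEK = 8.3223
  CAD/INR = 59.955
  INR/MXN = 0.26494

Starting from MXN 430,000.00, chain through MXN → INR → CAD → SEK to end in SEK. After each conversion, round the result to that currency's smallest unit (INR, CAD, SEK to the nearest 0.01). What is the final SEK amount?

SEK 225,288.41

MXN 430,000.00 ÷ 0.26494 = INR 1,623,008.98
INR 1,623,008.98 ÷ 59.955 = CAD 27,070.45
CAD 27,070.45 × 8.3223 = SEK 225,288.41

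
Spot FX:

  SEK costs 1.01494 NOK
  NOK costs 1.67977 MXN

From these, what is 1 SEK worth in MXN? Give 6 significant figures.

SEK/MXN = 1.70487

1 SEK × 1.01494 = 1.01494 NOK
1.01494 NOK × 1.67977 = 1.70487 MXN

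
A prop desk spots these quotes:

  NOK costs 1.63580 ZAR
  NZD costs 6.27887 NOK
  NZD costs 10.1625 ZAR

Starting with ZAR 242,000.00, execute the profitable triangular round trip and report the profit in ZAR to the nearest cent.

Profitable loop is ZAR → NZD → NOK → ZAR:
ZAR 242,000.00 ÷ 10.1625 = NZD 23,813.04
NZD 23,813.04 × 6.27887 = NOK 149,518.97
NOK 149,518.97 × 1.63580 = ZAR 244,583.13
Profit = ZAR 244,583.13 − ZAR 242,000.00

Profit: ZAR 2,583.13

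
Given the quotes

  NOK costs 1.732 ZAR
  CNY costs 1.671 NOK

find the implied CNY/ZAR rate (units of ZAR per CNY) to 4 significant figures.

CNY/ZAR = 2.894

1 CNY × 1.671 = 1.671 NOK
1.671 NOK × 1.732 = 2.89417 ZAR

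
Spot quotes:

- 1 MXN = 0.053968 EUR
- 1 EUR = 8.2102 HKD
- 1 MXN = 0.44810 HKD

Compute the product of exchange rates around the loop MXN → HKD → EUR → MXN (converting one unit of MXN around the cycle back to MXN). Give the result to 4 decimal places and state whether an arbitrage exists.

Around MXN → HKD → EUR → MXN: 1 × 0.44810 ÷ 8.2102 ÷ 0.053968 = 1.011311
Product > 1; profitable direction is MXN → HKD → EUR → MXN.

1.0113 (arbitrage exists)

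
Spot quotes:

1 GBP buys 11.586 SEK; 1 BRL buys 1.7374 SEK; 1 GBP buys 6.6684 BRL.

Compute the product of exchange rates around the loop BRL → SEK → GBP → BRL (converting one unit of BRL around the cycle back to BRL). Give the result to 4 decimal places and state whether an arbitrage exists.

Around BRL → SEK → GBP → BRL: 1 × 1.7374 ÷ 11.586 × 6.6684 = 0.999972
Product ≈ 1 (deviation 0.003%, within rounding noise).

1.0000 (no arbitrage)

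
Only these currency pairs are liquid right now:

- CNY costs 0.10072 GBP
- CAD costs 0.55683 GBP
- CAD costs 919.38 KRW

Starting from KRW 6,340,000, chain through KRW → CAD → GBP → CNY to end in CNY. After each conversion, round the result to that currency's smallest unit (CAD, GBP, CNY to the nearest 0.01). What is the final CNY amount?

KRW 6,340,000 ÷ 919.38 = CAD 6,895.95
CAD 6,895.95 × 0.55683 = GBP 3,839.87
GBP 3,839.87 ÷ 0.10072 = CNY 38,124.21

CNY 38,124.21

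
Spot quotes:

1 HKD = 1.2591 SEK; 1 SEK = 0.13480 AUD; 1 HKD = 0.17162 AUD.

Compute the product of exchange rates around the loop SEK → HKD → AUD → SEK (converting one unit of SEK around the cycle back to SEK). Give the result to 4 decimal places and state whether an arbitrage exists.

Around SEK → HKD → AUD → SEK: 1 ÷ 1.2591 × 0.17162 ÷ 0.13480 = 1.011155
Product > 1; profitable direction is SEK → HKD → AUD → SEK.

1.0112 (arbitrage exists)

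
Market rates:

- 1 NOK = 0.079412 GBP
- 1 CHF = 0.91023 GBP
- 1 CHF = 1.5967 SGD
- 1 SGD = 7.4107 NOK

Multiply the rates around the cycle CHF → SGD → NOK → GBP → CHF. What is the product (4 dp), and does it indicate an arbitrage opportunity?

Around CHF → SGD → NOK → GBP → CHF: 1 × 1.5967 × 7.4107 × 0.079412 ÷ 0.91023 = 1.032328
Product > 1; profitable direction is CHF → SGD → NOK → GBP → CHF.

1.0323 (arbitrage exists)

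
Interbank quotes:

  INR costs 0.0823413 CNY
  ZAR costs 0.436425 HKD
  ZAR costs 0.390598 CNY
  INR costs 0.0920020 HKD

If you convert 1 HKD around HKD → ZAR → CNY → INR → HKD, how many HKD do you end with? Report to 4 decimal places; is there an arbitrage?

Around HKD → ZAR → CNY → INR → HKD: 1 ÷ 0.436425 × 0.390598 ÷ 0.0823413 × 0.0920020 = 1.000000
Product ≈ 1 (deviation 0.000%, within rounding noise).

1.0000 (no arbitrage)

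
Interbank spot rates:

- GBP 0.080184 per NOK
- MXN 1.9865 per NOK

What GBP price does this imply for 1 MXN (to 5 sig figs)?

1 MXN ÷ 1.9865 = 0.503398 NOK
0.503398 NOK × 0.080184 = 0.0403645 GBP

MXN/GBP = 0.040364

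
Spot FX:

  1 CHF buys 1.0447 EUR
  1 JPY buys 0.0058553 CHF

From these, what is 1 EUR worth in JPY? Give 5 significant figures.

1 EUR ÷ 1.0447 = 0.957213 CHF
0.957213 CHF ÷ 0.0058553 = 163.478 JPY

EUR/JPY = 163.48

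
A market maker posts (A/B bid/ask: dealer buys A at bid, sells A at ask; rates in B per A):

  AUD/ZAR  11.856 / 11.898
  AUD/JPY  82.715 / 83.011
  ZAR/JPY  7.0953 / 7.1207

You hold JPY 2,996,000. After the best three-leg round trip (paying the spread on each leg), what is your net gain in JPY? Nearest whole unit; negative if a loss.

Best loop JPY → AUD → ZAR → JPY:
JPY 2,996,000 ÷ 83.011 (buy AUD at ask) = AUD 36,091.60
AUD 36,091.60 × 11.856 (sell AUD at bid) = ZAR 427,902.04
ZAR 427,902.04 × 7.0953 (sell ZAR at bid) = JPY 3,036,093

Net profit: JPY 40,093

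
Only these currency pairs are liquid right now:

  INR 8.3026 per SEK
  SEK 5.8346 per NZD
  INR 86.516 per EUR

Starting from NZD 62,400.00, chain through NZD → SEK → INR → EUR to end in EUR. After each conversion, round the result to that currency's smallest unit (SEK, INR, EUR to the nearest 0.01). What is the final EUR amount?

NZD 62,400.00 × 5.8346 = SEK 364,079.04
SEK 364,079.04 × 8.3026 = INR 3,022,802.64
INR 3,022,802.64 ÷ 86.516 = EUR 34,939.23

EUR 34,939.23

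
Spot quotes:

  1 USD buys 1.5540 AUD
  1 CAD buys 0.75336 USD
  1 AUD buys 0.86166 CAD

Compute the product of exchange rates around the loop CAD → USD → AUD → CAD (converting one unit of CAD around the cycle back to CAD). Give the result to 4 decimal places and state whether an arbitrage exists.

Around CAD → USD → AUD → CAD: 1 × 0.75336 × 1.5540 × 0.86166 = 1.008764
Product > 1; profitable direction is CAD → USD → AUD → CAD.

1.0088 (arbitrage exists)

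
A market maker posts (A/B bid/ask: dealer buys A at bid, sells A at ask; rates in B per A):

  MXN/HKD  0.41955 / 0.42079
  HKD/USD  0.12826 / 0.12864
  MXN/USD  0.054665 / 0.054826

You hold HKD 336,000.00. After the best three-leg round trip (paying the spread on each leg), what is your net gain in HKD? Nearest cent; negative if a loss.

Best loop HKD → MXN → USD → HKD:
HKD 336,000.00 ÷ 0.42079 (buy MXN at ask) = MXN 798,498.06
MXN 798,498.06 × 0.054665 (sell MXN at bid) = USD 43,649.90
USD 43,649.90 ÷ 0.12864 (buy HKD at ask) = HKD 339,318.23

Net profit: HKD 3,318.23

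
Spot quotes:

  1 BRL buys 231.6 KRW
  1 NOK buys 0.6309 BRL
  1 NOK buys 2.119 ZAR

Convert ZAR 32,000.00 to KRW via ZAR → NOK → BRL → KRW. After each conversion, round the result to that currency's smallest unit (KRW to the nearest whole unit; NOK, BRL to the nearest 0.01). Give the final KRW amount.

ZAR 32,000.00 ÷ 2.119 = NOK 15,101.46
NOK 15,101.46 × 0.6309 = BRL 9,527.51
BRL 9,527.51 × 231.6 = KRW 2,206,571

KRW 2,206,571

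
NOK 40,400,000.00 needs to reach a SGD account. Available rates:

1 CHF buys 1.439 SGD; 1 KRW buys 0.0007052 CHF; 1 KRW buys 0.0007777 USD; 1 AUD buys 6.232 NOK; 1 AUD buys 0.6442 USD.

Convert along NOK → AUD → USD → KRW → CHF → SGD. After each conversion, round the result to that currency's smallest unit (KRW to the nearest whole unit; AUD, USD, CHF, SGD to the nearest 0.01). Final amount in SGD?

NOK 40,400,000.00 ÷ 6.232 = AUD 6,482,670.09
AUD 6,482,670.09 × 0.6442 = USD 4,176,136.07
USD 4,176,136.07 ÷ 0.0007777 = KRW 5,369,854,790
KRW 5,369,854,790 × 0.0007052 = CHF 3,786,821.60
CHF 3,786,821.60 × 1.439 = SGD 5,449,236.28

SGD 5,449,236.28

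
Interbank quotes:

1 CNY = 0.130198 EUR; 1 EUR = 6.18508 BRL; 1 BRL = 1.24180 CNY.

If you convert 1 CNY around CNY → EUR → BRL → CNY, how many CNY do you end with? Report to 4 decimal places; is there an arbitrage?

1.0000 (no arbitrage)

Around CNY → EUR → BRL → CNY: 1 × 0.130198 × 6.18508 × 1.24180 = 1.000003
Product ≈ 1 (deviation 0.000%, within rounding noise).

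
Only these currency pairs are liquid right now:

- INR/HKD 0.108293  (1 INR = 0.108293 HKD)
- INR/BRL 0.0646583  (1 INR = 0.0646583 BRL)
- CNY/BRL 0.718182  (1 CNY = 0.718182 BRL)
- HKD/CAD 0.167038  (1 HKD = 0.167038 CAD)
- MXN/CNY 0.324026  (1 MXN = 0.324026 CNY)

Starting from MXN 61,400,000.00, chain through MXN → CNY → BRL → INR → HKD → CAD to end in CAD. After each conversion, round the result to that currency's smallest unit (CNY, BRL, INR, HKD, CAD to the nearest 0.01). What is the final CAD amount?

CAD 3,997,368.00

MXN 61,400,000.00 × 0.324026 = CNY 19,895,196.40
CNY 19,895,196.40 × 0.718182 = BRL 14,288,371.94
BRL 14,288,371.94 ÷ 0.0646583 = INR 220,982,796.33
INR 220,982,796.33 × 0.108293 = HKD 23,930,889.96
HKD 23,930,889.96 × 0.167038 = CAD 3,997,368.00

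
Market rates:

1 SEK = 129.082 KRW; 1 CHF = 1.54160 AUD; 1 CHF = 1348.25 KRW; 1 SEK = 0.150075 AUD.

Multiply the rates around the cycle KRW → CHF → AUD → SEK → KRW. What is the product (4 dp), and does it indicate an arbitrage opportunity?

Around KRW → CHF → AUD → SEK → KRW: 1 ÷ 1348.25 × 1.54160 ÷ 0.150075 × 129.082 = 0.983464
Product < 1; profitable direction is KRW → SEK → AUD → CHF → KRW.

0.9835 (arbitrage exists)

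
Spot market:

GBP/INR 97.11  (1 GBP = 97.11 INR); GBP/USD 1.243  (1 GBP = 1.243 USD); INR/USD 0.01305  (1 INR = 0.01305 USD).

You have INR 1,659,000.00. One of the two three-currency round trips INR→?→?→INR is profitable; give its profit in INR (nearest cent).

Profit: INR 32,413.23

Profitable loop is INR → USD → GBP → INR:
INR 1,659,000.00 × 0.01305 = USD 21,649.95
USD 21,649.95 ÷ 1.243 = GBP 17,417.50
GBP 17,417.50 × 97.11 = INR 1,691,413.23
Profit = INR 1,691,413.23 − INR 1,659,000.00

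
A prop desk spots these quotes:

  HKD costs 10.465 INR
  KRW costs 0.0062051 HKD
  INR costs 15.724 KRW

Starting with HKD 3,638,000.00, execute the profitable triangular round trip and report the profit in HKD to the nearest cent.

Profitable loop is HKD → INR → KRW → HKD:
HKD 3,638,000.00 × 10.465 = INR 38,071,670.00
INR 38,071,670.00 × 15.724 = KRW 598,638,939
KRW 598,638,939 × 0.0062051 = HKD 3,714,614.48
Profit = HKD 3,714,614.48 − HKD 3,638,000.00

Profit: HKD 76,614.48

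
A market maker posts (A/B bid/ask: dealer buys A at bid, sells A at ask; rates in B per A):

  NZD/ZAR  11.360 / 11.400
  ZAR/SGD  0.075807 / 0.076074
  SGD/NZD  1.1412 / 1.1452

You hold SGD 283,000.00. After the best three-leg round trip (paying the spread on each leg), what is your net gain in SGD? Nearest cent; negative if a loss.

Net profit: SGD 1,946.94

Best loop SGD → ZAR → NZD → SGD:
SGD 283,000.00 ÷ 0.076074 (buy ZAR at ask) = ZAR 3,720,062.04
ZAR 3,720,062.04 ÷ 11.400 (buy NZD at ask) = NZD 326,321.23
NZD 326,321.23 ÷ 1.1452 (buy SGD at ask) = SGD 284,946.94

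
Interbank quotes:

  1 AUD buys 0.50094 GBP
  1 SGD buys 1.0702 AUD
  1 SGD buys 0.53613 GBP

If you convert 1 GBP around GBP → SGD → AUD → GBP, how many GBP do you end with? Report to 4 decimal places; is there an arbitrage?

Around GBP → SGD → AUD → GBP: 1 ÷ 0.53613 × 1.0702 × 0.50094 = 0.999955
Product ≈ 1 (deviation 0.004%, within rounding noise).

1.0000 (no arbitrage)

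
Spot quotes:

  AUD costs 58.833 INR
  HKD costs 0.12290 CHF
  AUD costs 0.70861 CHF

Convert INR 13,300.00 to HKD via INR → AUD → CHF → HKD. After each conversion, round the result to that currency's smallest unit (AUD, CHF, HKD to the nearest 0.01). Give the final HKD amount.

INR 13,300.00 ÷ 58.833 = AUD 226.06
AUD 226.06 × 0.70861 = CHF 160.19
CHF 160.19 ÷ 0.12290 = HKD 1,303.42

HKD 1,303.42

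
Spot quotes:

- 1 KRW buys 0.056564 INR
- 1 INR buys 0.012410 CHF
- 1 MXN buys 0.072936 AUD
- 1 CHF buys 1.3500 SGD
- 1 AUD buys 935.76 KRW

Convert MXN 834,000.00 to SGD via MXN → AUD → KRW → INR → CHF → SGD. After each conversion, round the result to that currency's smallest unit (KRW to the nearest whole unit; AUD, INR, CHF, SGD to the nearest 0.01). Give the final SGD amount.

SGD 53,940.88

MXN 834,000.00 × 0.072936 = AUD 60,828.62
AUD 60,828.62 × 935.76 = KRW 56,920,989
KRW 56,920,989 × 0.056564 = INR 3,219,678.82
INR 3,219,678.82 × 0.012410 = CHF 39,956.21
CHF 39,956.21 × 1.3500 = SGD 53,940.88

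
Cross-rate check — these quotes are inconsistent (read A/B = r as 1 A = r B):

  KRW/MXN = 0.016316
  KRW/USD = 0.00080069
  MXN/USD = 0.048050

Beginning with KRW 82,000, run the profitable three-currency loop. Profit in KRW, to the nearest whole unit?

Profit: KRW 1,747

Profitable loop is KRW → USD → MXN → KRW:
KRW 82,000 × 0.00080069 = USD 65.66
USD 65.66 ÷ 0.048050 = MXN 1,366.42
MXN 1,366.42 ÷ 0.016316 = KRW 83,747
Profit = KRW 83,747 − KRW 82,000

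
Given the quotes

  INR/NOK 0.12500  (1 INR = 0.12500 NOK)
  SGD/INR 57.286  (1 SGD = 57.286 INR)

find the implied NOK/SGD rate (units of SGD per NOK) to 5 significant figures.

NOK/SGD = 0.13965

1 NOK ÷ 0.12500 = 8 INR
8 INR ÷ 57.286 = 0.13965 SGD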